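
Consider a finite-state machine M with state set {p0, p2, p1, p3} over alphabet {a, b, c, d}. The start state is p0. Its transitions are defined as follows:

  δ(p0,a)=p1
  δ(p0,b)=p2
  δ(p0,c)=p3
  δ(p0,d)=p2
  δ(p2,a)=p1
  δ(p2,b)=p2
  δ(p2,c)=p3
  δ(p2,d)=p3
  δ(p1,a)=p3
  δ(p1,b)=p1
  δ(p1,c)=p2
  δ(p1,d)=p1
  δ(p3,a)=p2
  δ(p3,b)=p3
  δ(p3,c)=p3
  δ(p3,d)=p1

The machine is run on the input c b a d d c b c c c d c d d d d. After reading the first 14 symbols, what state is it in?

Trace: p0 -c-> p3 -b-> p3 -a-> p2 -d-> p3 -d-> p1 -c-> p2 -b-> p2 -c-> p3 -c-> p3 -c-> p3 -d-> p1 -c-> p2 -d-> p3 -d-> p1
After 14 symbols: p1.

p1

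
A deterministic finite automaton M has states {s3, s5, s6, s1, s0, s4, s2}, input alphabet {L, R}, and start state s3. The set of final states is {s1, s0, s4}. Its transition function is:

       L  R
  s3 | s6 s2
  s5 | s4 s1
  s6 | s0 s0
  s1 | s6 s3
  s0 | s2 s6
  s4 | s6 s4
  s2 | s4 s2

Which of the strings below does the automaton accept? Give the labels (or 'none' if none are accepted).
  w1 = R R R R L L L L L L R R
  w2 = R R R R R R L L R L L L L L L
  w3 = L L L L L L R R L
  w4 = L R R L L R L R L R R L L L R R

w2, w4

w1:
  start at s3
  read 'R': s3 → s2
  read 'R': s2 → s2
  read 'R': s2 → s2
  read 'R': s2 → s2
  read 'L': s2 → s4
  read 'L': s4 → s6
  read 'L': s6 → s0
  read 'L': s0 → s2
  read 'L': s2 → s4
  read 'L': s4 → s6
  read 'R': s6 → s0
  read 'R': s0 → s6
  end s6, rejected
w2:
  start at s3
  read 'R': s3 → s2
  read 'R': s2 → s2
  read 'R': s2 → s2
  read 'R': s2 → s2
  read 'R': s2 → s2
  read 'R': s2 → s2
  read 'L': s2 → s4
  read 'L': s4 → s6
  read 'R': s6 → s0
  read 'L': s0 → s2
  read 'L': s2 → s4
  read 'L': s4 → s6
  read 'L': s6 → s0
  read 'L': s0 → s2
  read 'L': s2 → s4
  end s4, accepted
w3:
  start at s3
  read 'L': s3 → s6
  read 'L': s6 → s0
  read 'L': s0 → s2
  read 'L': s2 → s4
  read 'L': s4 → s6
  read 'L': s6 → s0
  read 'R': s0 → s6
  read 'R': s6 → s0
  read 'L': s0 → s2
  end s2, rejected
w4:
  start at s3
  read 'L': s3 → s6
  read 'R': s6 → s0
  read 'R': s0 → s6
  read 'L': s6 → s0
  read 'L': s0 → s2
  read 'R': s2 → s2
  read 'L': s2 → s4
  read 'R': s4 → s4
  read 'L': s4 → s6
  read 'R': s6 → s0
  read 'R': s0 → s6
  read 'L': s6 → s0
  read 'L': s0 → s2
  read 'L': s2 → s4
  read 'R': s4 → s4
  read 'R': s4 → s4
  end s4, accepted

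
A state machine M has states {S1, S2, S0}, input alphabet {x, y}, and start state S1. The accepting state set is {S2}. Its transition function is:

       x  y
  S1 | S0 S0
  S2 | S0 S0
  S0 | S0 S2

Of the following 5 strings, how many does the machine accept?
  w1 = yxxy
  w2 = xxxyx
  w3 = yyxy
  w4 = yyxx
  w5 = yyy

2

w1: Trace: S1 -y-> S0 -x-> S0 -x-> S0 -y-> S2  → end S2, accepted
w2: Trace: S1 -x-> S0 -x-> S0 -x-> S0 -y-> S2 -x-> S0  → end S0, rejected
w3: Trace: S1 -y-> S0 -y-> S2 -x-> S0 -y-> S2  → end S2, accepted
w4: Trace: S1 -y-> S0 -y-> S2 -x-> S0 -x-> S0  → end S0, rejected
w5: Trace: S1 -y-> S0 -y-> S2 -y-> S0  → end S0, rejected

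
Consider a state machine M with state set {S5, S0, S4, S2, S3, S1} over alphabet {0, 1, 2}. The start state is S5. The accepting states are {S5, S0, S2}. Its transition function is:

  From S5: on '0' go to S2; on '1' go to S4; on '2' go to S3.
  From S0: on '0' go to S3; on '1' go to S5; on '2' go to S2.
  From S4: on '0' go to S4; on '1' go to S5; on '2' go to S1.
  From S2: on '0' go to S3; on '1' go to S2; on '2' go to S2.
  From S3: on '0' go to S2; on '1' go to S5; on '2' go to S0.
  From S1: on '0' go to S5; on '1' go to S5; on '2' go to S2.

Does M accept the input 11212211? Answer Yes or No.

No

S5 → S4 → S5 → S3 → S5 → S3 → S0 → S5 → S4
End state S4 is not accepting.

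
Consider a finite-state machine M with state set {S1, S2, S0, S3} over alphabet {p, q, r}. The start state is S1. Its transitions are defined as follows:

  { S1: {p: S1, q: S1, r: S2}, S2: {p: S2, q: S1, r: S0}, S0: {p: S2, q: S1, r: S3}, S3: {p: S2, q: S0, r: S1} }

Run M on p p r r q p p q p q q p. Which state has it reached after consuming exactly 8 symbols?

S1

Trace: S1 -p-> S1 -p-> S1 -r-> S2 -r-> S0 -q-> S1 -p-> S1 -p-> S1 -q-> S1
After 8 symbols: S1.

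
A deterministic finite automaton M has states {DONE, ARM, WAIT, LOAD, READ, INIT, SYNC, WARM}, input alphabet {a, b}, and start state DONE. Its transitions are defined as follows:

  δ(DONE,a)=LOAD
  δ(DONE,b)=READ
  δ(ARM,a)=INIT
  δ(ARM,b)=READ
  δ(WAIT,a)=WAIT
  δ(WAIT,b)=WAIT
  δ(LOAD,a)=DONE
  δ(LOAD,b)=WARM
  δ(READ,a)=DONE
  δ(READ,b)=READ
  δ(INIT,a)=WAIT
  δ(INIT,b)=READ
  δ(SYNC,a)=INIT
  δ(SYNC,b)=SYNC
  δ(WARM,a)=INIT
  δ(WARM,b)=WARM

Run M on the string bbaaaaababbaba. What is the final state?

DONE

DONE → READ → READ → DONE → LOAD → DONE → LOAD → DONE → READ → DONE → READ → READ → DONE → READ → DONE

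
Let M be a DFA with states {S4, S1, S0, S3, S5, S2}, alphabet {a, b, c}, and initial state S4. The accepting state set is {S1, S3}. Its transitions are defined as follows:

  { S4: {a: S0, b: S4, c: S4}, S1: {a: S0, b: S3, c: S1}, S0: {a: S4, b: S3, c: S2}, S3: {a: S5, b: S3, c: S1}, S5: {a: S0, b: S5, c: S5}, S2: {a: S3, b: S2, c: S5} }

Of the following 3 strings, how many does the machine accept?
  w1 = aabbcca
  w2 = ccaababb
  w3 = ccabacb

1

w1:
  start at S4
  read 'a': S4 → S0
  read 'a': S0 → S4
  read 'b': S4 → S4
  read 'b': S4 → S4
  read 'c': S4 → S4
  read 'c': S4 → S4
  read 'a': S4 → S0
  end S0, rejected
w2:
  start at S4
  read 'c': S4 → S4
  read 'c': S4 → S4
  read 'a': S4 → S0
  read 'a': S0 → S4
  read 'b': S4 → S4
  read 'a': S4 → S0
  read 'b': S0 → S3
  read 'b': S3 → S3
  end S3, accepted
w3:
  start at S4
  read 'c': S4 → S4
  read 'c': S4 → S4
  read 'a': S4 → S0
  read 'b': S0 → S3
  read 'a': S3 → S5
  read 'c': S5 → S5
  read 'b': S5 → S5
  end S5, rejected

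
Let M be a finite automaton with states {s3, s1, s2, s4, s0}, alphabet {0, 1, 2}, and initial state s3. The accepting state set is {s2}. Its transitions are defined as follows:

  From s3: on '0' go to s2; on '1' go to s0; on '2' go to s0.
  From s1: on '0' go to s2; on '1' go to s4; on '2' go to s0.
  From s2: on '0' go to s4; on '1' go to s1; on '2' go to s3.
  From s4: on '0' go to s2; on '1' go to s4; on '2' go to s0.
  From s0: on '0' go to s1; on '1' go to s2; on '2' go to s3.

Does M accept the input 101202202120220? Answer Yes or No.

No

start at s3
read '1': s3 → s0
read '0': s0 → s1
read '1': s1 → s4
read '2': s4 → s0
read '0': s0 → s1
read '2': s1 → s0
read '2': s0 → s3
read '0': s3 → s2
read '2': s2 → s3
read '1': s3 → s0
read '2': s0 → s3
read '0': s3 → s2
read '2': s2 → s3
read '2': s3 → s0
read '0': s0 → s1
End state s1 is not accepting.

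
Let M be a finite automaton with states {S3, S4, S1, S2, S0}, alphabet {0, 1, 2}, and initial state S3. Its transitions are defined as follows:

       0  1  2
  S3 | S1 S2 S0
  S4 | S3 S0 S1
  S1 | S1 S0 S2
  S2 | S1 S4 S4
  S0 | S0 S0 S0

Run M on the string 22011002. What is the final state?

start at S3
read '2': S3 → S0
read '2': S0 → S0
read '0': S0 → S0
read '1': S0 → S0
read '1': S0 → S0
read '0': S0 → S0
read '0': S0 → S0
read '2': S0 → S0

S0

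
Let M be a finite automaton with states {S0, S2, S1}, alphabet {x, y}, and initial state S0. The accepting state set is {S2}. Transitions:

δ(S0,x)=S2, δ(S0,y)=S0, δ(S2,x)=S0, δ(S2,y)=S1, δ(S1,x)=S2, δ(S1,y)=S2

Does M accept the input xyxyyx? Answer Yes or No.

No

Trace: S0 -x-> S2 -y-> S1 -x-> S2 -y-> S1 -y-> S2 -x-> S0
End state S0 is not accepting.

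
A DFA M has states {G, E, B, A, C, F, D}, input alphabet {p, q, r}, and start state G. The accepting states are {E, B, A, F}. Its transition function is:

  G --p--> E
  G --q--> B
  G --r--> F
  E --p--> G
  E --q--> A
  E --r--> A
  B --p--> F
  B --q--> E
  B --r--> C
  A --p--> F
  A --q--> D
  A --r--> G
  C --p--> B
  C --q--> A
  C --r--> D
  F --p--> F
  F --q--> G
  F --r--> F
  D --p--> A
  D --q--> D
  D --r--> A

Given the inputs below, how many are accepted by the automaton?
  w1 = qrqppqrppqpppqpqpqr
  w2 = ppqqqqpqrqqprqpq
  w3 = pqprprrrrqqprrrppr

1

w1: G → B → C → A → F → F → G → F → F → F → G → E → G → E → A → F → G → E → A → G  → end G, rejected
w2: G → E → G → B → E → A → D → A → D → A → D → D → A → G → B → F → G  → end G, rejected
w3: G → E → A → F → F → F → F → F → F → F → G → B → F → F → F → F → F → F → F  → end F, accepted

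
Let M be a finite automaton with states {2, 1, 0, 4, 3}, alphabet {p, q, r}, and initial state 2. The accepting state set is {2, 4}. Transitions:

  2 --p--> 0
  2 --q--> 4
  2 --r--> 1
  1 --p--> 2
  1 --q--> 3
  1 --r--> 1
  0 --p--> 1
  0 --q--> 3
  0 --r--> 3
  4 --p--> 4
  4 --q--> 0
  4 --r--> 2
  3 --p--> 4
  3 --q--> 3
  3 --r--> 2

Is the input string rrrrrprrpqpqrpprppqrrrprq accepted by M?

start at 2
read 'r': 2 → 1
read 'r': 1 → 1
read 'r': 1 → 1
read 'r': 1 → 1
read 'r': 1 → 1
read 'p': 1 → 2
read 'r': 2 → 1
read 'r': 1 → 1
read 'p': 1 → 2
read 'q': 2 → 4
read 'p': 4 → 4
read 'q': 4 → 0
read 'r': 0 → 3
read 'p': 3 → 4
read 'p': 4 → 4
read 'r': 4 → 2
read 'p': 2 → 0
read 'p': 0 → 1
read 'q': 1 → 3
read 'r': 3 → 2
read 'r': 2 → 1
read 'r': 1 → 1
read 'p': 1 → 2
read 'r': 2 → 1
read 'q': 1 → 3
End state 3 is not accepting.

No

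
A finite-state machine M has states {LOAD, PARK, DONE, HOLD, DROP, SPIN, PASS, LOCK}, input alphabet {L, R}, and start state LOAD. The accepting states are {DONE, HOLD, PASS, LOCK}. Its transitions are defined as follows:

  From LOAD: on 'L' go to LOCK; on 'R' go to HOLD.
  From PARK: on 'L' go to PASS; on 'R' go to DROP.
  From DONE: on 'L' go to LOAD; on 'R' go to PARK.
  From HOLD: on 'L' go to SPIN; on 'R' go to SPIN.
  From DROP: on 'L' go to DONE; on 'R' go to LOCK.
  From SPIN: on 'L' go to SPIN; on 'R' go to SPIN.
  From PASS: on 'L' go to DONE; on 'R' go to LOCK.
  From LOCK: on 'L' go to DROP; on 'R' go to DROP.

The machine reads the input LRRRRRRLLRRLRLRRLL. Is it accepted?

No

start at LOAD
read 'L': LOAD → LOCK
read 'R': LOCK → DROP
read 'R': DROP → LOCK
read 'R': LOCK → DROP
read 'R': DROP → LOCK
read 'R': LOCK → DROP
read 'R': DROP → LOCK
read 'L': LOCK → DROP
read 'L': DROP → DONE
read 'R': DONE → PARK
read 'R': PARK → DROP
read 'L': DROP → DONE
read 'R': DONE → PARK
read 'L': PARK → PASS
read 'R': PASS → LOCK
read 'R': LOCK → DROP
read 'L': DROP → DONE
read 'L': DONE → LOAD
End state LOAD is not accepting.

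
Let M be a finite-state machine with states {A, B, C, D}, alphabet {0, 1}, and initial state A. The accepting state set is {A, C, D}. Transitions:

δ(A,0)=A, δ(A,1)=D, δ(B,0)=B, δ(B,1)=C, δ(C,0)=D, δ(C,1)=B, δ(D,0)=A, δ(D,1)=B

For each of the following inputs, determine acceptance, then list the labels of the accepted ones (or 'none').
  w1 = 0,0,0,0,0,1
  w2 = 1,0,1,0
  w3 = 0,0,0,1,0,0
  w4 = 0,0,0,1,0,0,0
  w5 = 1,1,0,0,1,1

w1, w2, w3, w4

w1:
  start at A
  read '0': A → A
  read '0': A → A
  read '0': A → A
  read '0': A → A
  read '0': A → A
  read '1': A → D
  end D, accepted
w2:
  start at A
  read '1': A → D
  read '0': D → A
  read '1': A → D
  read '0': D → A
  end A, accepted
w3:
  start at A
  read '0': A → A
  read '0': A → A
  read '0': A → A
  read '1': A → D
  read '0': D → A
  read '0': A → A
  end A, accepted
w4:
  start at A
  read '0': A → A
  read '0': A → A
  read '0': A → A
  read '1': A → D
  read '0': D → A
  read '0': A → A
  read '0': A → A
  end A, accepted
w5:
  start at A
  read '1': A → D
  read '1': D → B
  read '0': B → B
  read '0': B → B
  read '1': B → C
  read '1': C → B
  end B, rejected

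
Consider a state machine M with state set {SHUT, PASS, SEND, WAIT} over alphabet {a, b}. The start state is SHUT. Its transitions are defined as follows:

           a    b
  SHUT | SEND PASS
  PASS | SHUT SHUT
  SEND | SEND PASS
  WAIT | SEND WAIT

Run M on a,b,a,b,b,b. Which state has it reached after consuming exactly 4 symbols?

start at SHUT
read 'a': SHUT → SEND
read 'b': SEND → PASS
read 'a': PASS → SHUT
read 'b': SHUT → PASS
After 4 symbols: PASS.

PASS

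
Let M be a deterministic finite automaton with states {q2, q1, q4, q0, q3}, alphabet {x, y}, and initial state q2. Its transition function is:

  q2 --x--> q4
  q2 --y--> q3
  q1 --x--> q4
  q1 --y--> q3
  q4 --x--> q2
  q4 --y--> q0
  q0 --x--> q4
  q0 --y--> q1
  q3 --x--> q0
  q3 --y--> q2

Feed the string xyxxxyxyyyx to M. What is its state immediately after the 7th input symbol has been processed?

q2 → q4 → q0 → q4 → q2 → q4 → q0 → q4
After 7 symbols: q4.

q4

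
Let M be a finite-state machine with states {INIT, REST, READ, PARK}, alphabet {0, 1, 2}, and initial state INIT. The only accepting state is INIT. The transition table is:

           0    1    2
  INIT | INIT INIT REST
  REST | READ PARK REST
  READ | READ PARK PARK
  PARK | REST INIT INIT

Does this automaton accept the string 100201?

Trace: INIT -1-> INIT -0-> INIT -0-> INIT -2-> REST -0-> READ -1-> PARK
End state PARK is not accepting.

No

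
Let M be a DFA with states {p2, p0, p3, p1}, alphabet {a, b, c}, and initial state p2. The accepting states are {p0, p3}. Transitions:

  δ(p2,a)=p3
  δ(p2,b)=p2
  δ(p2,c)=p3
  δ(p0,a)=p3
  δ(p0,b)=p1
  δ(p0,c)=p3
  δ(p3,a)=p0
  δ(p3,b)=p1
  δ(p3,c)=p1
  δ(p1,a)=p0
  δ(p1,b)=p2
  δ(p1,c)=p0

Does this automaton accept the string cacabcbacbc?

Yes

Trace: p2 -c-> p3 -a-> p0 -c-> p3 -a-> p0 -b-> p1 -c-> p0 -b-> p1 -a-> p0 -c-> p3 -b-> p1 -c-> p0
End state p0 is accepting.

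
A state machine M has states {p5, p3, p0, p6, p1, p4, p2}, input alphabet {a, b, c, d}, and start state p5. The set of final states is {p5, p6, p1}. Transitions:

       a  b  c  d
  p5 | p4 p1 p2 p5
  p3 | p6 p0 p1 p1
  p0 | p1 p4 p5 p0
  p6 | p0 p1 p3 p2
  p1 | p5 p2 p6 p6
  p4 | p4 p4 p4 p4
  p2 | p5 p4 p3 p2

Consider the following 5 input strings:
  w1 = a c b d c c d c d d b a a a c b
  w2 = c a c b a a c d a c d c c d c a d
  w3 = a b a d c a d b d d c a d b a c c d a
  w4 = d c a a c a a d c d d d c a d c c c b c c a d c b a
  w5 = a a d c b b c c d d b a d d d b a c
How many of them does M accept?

0

w1:
  start at p5
  read 'a': p5 → p4
  read 'c': p4 → p4
  read 'b': p4 → p4
  read 'd': p4 → p4
  read 'c': p4 → p4
  read 'c': p4 → p4
  read 'd': p4 → p4
  read 'c': p4 → p4
  read 'd': p4 → p4
  read 'd': p4 → p4
  read 'b': p4 → p4
  read 'a': p4 → p4
  read 'a': p4 → p4
  read 'a': p4 → p4
  read 'c': p4 → p4
  read 'b': p4 → p4
  end p4, rejected
w2:
  start at p5
  read 'c': p5 → p2
  read 'a': p2 → p5
  read 'c': p5 → p2
  read 'b': p2 → p4
  read 'a': p4 → p4
  read 'a': p4 → p4
  read 'c': p4 → p4
  read 'd': p4 → p4
  read 'a': p4 → p4
  read 'c': p4 → p4
  read 'd': p4 → p4
  read 'c': p4 → p4
  read 'c': p4 → p4
  read 'd': p4 → p4
  read 'c': p4 → p4
  read 'a': p4 → p4
  read 'd': p4 → p4
  end p4, rejected
w3:
  start at p5
  read 'a': p5 → p4
  read 'b': p4 → p4
  read 'a': p4 → p4
  read 'd': p4 → p4
  read 'c': p4 → p4
  read 'a': p4 → p4
  read 'd': p4 → p4
  read 'b': p4 → p4
  read 'd': p4 → p4
  read 'd': p4 → p4
  read 'c': p4 → p4
  read 'a': p4 → p4
  read 'd': p4 → p4
  read 'b': p4 → p4
  read 'a': p4 → p4
  read 'c': p4 → p4
  read 'c': p4 → p4
  read 'd': p4 → p4
  read 'a': p4 → p4
  end p4, rejected
w4:
  start at p5
  read 'd': p5 → p5
  read 'c': p5 → p2
  read 'a': p2 → p5
  read 'a': p5 → p4
  read 'c': p4 → p4
  read 'a': p4 → p4
  read 'a': p4 → p4
  read 'd': p4 → p4
  read 'c': p4 → p4
  read 'd': p4 → p4
  read 'd': p4 → p4
  read 'd': p4 → p4
  read 'c': p4 → p4
  read 'a': p4 → p4
  read 'd': p4 → p4
  read 'c': p4 → p4
  read 'c': p4 → p4
  read 'c': p4 → p4
  read 'b': p4 → p4
  read 'c': p4 → p4
  read 'c': p4 → p4
  read 'a': p4 → p4
  read 'd': p4 → p4
  read 'c': p4 → p4
  read 'b': p4 → p4
  read 'a': p4 → p4
  end p4, rejected
w5:
  start at p5
  read 'a': p5 → p4
  read 'a': p4 → p4
  read 'd': p4 → p4
  read 'c': p4 → p4
  read 'b': p4 → p4
  read 'b': p4 → p4
  read 'c': p4 → p4
  read 'c': p4 → p4
  read 'd': p4 → p4
  read 'd': p4 → p4
  read 'b': p4 → p4
  read 'a': p4 → p4
  read 'd': p4 → p4
  read 'd': p4 → p4
  read 'd': p4 → p4
  read 'b': p4 → p4
  read 'a': p4 → p4
  read 'c': p4 → p4
  end p4, rejected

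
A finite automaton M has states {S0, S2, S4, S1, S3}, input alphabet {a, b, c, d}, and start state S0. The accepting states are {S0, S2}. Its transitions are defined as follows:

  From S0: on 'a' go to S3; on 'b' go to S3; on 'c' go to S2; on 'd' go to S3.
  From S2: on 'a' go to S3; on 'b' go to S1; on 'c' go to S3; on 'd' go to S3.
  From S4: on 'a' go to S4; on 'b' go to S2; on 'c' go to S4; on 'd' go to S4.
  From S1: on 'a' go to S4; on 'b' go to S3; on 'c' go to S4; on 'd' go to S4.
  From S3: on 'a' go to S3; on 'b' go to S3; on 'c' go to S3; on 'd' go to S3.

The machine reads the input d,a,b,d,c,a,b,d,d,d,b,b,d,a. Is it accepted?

start at S0
read 'd': S0 → S3
read 'a': S3 → S3
read 'b': S3 → S3
read 'd': S3 → S3
read 'c': S3 → S3
read 'a': S3 → S3
read 'b': S3 → S3
read 'd': S3 → S3
read 'd': S3 → S3
read 'd': S3 → S3
read 'b': S3 → S3
read 'b': S3 → S3
read 'd': S3 → S3
read 'a': S3 → S3
End state S3 is not accepting.

No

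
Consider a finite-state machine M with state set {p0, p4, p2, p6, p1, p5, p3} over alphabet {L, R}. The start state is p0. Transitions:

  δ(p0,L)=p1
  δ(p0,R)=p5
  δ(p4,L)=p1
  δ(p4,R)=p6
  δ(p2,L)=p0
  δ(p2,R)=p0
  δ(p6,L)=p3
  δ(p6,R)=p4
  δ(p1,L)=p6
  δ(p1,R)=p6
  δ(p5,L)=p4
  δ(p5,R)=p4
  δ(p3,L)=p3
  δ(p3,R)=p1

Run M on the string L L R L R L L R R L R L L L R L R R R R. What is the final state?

p0 → p1 → p6 → p4 → p1 → p6 → p3 → p3 → p1 → p6 → p3 → p1 → p6 → p3 → p3 → p1 → p6 → p4 → p6 → p4 → p6

p6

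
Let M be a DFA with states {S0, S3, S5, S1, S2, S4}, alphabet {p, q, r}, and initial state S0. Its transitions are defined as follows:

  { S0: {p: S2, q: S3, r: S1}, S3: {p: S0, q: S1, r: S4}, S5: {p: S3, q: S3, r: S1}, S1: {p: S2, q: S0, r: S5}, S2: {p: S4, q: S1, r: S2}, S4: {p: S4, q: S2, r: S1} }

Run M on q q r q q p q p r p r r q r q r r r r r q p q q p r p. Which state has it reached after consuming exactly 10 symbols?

start at S0
read 'q': S0 → S3
read 'q': S3 → S1
read 'r': S1 → S5
read 'q': S5 → S3
read 'q': S3 → S1
read 'p': S1 → S2
read 'q': S2 → S1
read 'p': S1 → S2
read 'r': S2 → S2
read 'p': S2 → S4
After 10 symbols: S4.

S4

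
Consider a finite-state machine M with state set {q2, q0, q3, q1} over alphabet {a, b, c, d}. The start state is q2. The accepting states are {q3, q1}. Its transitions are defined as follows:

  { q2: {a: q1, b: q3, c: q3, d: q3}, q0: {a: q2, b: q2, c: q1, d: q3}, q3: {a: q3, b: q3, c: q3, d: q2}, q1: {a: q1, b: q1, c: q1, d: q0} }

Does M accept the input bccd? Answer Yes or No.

Trace: q2 -b-> q3 -c-> q3 -c-> q3 -d-> q2
End state q2 is not accepting.

No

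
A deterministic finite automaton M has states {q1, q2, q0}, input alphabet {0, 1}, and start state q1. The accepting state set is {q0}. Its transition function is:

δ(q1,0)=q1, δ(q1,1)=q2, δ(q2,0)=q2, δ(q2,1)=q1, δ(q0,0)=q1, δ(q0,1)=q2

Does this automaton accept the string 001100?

Trace: q1 -0-> q1 -0-> q1 -1-> q2 -1-> q1 -0-> q1 -0-> q1
End state q1 is not accepting.

No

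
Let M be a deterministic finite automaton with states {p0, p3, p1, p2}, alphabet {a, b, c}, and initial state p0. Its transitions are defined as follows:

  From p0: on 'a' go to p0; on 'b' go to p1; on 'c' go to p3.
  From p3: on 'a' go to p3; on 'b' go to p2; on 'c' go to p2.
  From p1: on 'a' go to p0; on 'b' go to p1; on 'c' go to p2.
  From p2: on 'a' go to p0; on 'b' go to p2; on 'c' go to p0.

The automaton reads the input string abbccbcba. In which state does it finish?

p0

Trace: p0 -a-> p0 -b-> p1 -b-> p1 -c-> p2 -c-> p0 -b-> p1 -c-> p2 -b-> p2 -a-> p0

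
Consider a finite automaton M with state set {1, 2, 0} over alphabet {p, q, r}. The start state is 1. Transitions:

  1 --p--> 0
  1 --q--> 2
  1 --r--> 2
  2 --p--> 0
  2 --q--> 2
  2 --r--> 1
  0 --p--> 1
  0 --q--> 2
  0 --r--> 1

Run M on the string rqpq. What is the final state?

Trace: 1 -r-> 2 -q-> 2 -p-> 0 -q-> 2

2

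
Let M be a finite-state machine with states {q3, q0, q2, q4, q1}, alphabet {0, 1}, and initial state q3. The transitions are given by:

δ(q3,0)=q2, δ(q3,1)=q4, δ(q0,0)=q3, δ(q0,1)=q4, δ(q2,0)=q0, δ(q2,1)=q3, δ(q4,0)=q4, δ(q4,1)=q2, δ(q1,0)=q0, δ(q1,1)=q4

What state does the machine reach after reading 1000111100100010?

q0

q3 → q4 → q4 → q4 → q4 → q2 → q3 → q4 → q2 → q0 → q3 → q4 → q4 → q4 → q4 → q2 → q0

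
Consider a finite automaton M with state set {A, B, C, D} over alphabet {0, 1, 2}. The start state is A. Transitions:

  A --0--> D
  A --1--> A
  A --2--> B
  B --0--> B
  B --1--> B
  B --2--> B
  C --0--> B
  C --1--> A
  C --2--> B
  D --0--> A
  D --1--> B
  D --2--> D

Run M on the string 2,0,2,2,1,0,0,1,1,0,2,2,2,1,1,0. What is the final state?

B

start at A
read '2': A → B
read '0': B → B
read '2': B → B
read '2': B → B
read '1': B → B
read '0': B → B
read '0': B → B
read '1': B → B
read '1': B → B
read '0': B → B
read '2': B → B
read '2': B → B
read '2': B → B
read '1': B → B
read '1': B → B
read '0': B → B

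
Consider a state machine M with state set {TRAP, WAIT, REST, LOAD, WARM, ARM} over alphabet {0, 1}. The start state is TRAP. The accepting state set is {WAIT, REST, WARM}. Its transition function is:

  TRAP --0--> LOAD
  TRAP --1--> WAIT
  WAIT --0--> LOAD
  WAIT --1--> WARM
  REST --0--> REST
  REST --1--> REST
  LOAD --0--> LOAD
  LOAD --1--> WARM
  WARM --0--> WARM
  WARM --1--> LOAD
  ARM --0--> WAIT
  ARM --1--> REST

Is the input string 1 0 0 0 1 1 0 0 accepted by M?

TRAP → WAIT → LOAD → LOAD → LOAD → WARM → LOAD → LOAD → LOAD
End state LOAD is not accepting.

No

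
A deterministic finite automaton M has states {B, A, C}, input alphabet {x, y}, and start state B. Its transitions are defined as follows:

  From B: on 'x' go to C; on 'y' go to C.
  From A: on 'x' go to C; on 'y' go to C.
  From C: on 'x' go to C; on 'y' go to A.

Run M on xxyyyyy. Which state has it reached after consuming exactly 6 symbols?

C

start at B
read 'x': B → C
read 'x': C → C
read 'y': C → A
read 'y': A → C
read 'y': C → A
read 'y': A → C
After 6 symbols: C.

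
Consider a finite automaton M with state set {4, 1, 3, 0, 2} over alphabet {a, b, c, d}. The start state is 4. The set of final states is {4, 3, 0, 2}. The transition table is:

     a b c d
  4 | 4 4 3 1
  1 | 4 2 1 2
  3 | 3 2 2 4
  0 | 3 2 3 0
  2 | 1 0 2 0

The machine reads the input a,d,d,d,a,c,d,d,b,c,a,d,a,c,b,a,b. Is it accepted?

4 → 4 → 1 → 2 → 0 → 3 → 2 → 0 → 0 → 2 → 2 → 1 → 2 → 1 → 1 → 2 → 1 → 2
End state 2 is accepting.

Yes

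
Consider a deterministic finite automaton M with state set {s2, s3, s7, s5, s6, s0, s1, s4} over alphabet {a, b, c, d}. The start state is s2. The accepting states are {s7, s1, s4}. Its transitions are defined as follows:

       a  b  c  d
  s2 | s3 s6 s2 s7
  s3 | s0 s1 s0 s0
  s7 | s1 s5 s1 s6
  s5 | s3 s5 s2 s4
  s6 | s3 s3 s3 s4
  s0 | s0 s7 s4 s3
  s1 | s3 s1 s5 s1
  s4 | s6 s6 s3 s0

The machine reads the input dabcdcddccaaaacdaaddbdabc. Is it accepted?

No

start at s2
read 'd': s2 → s7
read 'a': s7 → s1
read 'b': s1 → s1
read 'c': s1 → s5
read 'd': s5 → s4
read 'c': s4 → s3
read 'd': s3 → s0
read 'd': s0 → s3
read 'c': s3 → s0
read 'c': s0 → s4
read 'a': s4 → s6
read 'a': s6 → s3
read 'a': s3 → s0
read 'a': s0 → s0
read 'c': s0 → s4
read 'd': s4 → s0
read 'a': s0 → s0
read 'a': s0 → s0
read 'd': s0 → s3
read 'd': s3 → s0
read 'b': s0 → s7
read 'd': s7 → s6
read 'a': s6 → s3
read 'b': s3 → s1
read 'c': s1 → s5
End state s5 is not accepting.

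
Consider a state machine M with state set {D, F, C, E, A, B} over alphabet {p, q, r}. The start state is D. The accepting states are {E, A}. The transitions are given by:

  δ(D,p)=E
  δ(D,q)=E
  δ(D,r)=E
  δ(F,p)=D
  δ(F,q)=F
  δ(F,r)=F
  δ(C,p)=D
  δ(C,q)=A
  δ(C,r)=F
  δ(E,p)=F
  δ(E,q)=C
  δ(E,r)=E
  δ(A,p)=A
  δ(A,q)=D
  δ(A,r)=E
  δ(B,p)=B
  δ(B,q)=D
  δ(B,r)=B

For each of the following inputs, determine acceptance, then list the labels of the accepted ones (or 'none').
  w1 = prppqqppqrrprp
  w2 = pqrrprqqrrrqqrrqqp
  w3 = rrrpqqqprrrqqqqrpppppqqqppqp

w1: Trace: D -p-> E -r-> E -p-> F -p-> D -q-> E -q-> C -p-> D -p-> E -q-> C -r-> F -r-> F -p-> D -r-> E -p-> F  → end F, rejected
w2: Trace: D -p-> E -q-> C -r-> F -r-> F -p-> D -r-> E -q-> C -q-> A -r-> E -r-> E -r-> E -q-> C -q-> A -r-> E -r-> E -q-> C -q-> A -p-> A  → end A, accepted
w3: Trace: D -r-> E -r-> E -r-> E -p-> F -q-> F -q-> F -q-> F -p-> D -r-> E -r-> E -r-> E -q-> C -q-> A -q-> D -q-> E -r-> E -p-> F -p-> D -p-> E -p-> F -p-> D -q-> E -q-> C -q-> A -p-> A -p-> A -q-> D -p-> E  → end E, accepted

w2, w3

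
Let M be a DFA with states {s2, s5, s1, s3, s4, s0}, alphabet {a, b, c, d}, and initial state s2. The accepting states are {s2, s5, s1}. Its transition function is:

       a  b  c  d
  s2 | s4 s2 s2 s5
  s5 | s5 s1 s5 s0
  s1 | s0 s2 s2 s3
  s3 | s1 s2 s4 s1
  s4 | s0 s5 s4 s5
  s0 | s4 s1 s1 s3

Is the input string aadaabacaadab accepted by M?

Yes

start at s2
read 'a': s2 → s4
read 'a': s4 → s0
read 'd': s0 → s3
read 'a': s3 → s1
read 'a': s1 → s0
read 'b': s0 → s1
read 'a': s1 → s0
read 'c': s0 → s1
read 'a': s1 → s0
read 'a': s0 → s4
read 'd': s4 → s5
read 'a': s5 → s5
read 'b': s5 → s1
End state s1 is accepting.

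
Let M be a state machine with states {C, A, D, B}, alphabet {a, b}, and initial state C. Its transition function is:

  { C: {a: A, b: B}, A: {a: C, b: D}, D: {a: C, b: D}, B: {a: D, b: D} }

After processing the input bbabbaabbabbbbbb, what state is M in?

C → B → D → C → B → D → C → A → D → D → C → B → D → D → D → D → D

D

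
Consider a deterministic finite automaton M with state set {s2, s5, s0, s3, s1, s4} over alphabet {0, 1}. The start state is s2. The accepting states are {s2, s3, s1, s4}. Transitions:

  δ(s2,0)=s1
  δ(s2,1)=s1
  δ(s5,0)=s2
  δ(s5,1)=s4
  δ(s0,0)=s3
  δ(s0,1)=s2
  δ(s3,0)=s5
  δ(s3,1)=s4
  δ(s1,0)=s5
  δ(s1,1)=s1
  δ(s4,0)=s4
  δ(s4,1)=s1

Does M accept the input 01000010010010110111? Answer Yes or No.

Trace: s2 -0-> s1 -1-> s1 -0-> s5 -0-> s2 -0-> s1 -0-> s5 -1-> s4 -0-> s4 -0-> s4 -1-> s1 -0-> s5 -0-> s2 -1-> s1 -0-> s5 -1-> s4 -1-> s1 -0-> s5 -1-> s4 -1-> s1 -1-> s1
End state s1 is accepting.

Yes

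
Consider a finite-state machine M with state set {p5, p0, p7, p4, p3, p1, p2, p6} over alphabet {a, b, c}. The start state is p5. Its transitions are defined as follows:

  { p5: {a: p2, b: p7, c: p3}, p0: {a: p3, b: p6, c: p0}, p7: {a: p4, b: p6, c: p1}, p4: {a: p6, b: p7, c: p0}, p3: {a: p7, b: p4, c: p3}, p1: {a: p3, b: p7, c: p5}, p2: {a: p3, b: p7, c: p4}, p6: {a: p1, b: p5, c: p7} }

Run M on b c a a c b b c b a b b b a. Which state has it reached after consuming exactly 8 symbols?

p7

Trace: p5 -b-> p7 -c-> p1 -a-> p3 -a-> p7 -c-> p1 -b-> p7 -b-> p6 -c-> p7
After 8 symbols: p7.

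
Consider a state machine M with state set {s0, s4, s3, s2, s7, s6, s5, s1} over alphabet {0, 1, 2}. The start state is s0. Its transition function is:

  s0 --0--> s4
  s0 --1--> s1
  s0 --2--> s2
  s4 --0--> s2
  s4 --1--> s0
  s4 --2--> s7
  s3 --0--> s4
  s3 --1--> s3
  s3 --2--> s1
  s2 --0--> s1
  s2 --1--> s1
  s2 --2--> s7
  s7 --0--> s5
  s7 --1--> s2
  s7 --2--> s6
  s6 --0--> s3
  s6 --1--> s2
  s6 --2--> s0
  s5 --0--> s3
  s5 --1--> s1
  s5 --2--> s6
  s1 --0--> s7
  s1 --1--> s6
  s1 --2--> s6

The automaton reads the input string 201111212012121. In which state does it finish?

Trace: s0 -2-> s2 -0-> s1 -1-> s6 -1-> s2 -1-> s1 -1-> s6 -2-> s0 -1-> s1 -2-> s6 -0-> s3 -1-> s3 -2-> s1 -1-> s6 -2-> s0 -1-> s1

s1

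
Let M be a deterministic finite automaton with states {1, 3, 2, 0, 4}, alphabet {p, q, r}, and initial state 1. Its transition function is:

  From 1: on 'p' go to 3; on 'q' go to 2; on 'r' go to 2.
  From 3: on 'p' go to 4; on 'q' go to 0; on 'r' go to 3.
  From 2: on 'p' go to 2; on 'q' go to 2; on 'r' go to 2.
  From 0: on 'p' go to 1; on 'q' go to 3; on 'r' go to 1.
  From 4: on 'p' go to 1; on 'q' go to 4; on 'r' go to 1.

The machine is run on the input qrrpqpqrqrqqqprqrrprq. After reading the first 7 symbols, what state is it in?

2

Trace: 1 -q-> 2 -r-> 2 -r-> 2 -p-> 2 -q-> 2 -p-> 2 -q-> 2
After 7 symbols: 2.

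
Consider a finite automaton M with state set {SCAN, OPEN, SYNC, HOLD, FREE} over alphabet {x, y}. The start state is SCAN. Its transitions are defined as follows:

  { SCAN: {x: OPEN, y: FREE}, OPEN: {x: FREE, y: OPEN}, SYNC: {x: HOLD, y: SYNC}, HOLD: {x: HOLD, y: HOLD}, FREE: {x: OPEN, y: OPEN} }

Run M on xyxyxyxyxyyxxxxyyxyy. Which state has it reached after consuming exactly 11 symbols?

OPEN

start at SCAN
read 'x': SCAN → OPEN
read 'y': OPEN → OPEN
read 'x': OPEN → FREE
read 'y': FREE → OPEN
read 'x': OPEN → FREE
read 'y': FREE → OPEN
read 'x': OPEN → FREE
read 'y': FREE → OPEN
read 'x': OPEN → FREE
read 'y': FREE → OPEN
read 'y': OPEN → OPEN
After 11 symbols: OPEN.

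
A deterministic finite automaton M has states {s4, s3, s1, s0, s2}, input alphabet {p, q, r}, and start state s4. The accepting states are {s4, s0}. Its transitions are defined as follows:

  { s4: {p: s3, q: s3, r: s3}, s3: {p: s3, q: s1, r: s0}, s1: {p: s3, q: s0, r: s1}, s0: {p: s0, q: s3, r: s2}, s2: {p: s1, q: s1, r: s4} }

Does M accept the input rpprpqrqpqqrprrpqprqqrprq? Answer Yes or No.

No

Trace: s4 -r-> s3 -p-> s3 -p-> s3 -r-> s0 -p-> s0 -q-> s3 -r-> s0 -q-> s3 -p-> s3 -q-> s1 -q-> s0 -r-> s2 -p-> s1 -r-> s1 -r-> s1 -p-> s3 -q-> s1 -p-> s3 -r-> s0 -q-> s3 -q-> s1 -r-> s1 -p-> s3 -r-> s0 -q-> s3
End state s3 is not accepting.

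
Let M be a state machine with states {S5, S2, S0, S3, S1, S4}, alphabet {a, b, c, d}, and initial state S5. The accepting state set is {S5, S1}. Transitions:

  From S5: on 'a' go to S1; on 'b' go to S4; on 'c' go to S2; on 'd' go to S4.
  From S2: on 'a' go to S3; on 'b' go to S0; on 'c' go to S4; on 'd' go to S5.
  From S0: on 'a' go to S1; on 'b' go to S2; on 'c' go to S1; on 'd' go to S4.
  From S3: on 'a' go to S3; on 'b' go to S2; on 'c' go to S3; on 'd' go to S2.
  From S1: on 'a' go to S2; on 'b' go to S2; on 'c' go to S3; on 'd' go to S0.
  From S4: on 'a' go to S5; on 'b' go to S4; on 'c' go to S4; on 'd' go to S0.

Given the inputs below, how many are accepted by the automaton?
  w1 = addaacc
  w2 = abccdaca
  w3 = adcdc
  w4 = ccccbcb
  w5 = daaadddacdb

1

w1: S5 → S1 → S0 → S4 → S5 → S1 → S3 → S3  → end S3, rejected
w2: S5 → S1 → S2 → S4 → S4 → S0 → S1 → S3 → S3  → end S3, rejected
w3: S5 → S1 → S0 → S1 → S0 → S1  → end S1, accepted
w4: S5 → S2 → S4 → S4 → S4 → S4 → S4 → S4  → end S4, rejected
w5: S5 → S4 → S5 → S1 → S2 → S5 → S4 → S0 → S1 → S3 → S2 → S0  → end S0, rejected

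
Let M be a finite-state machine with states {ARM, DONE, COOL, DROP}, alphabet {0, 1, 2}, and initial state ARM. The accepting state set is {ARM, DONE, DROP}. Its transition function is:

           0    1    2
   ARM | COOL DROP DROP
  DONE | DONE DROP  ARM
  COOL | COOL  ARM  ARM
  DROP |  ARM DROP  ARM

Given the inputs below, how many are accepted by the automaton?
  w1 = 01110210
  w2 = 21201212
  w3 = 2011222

3

w1:
  start at ARM
  read '0': ARM → COOL
  read '1': COOL → ARM
  read '1': ARM → DROP
  read '1': DROP → DROP
  read '0': DROP → ARM
  read '2': ARM → DROP
  read '1': DROP → DROP
  read '0': DROP → ARM
  end ARM, accepted
w2:
  start at ARM
  read '2': ARM → DROP
  read '1': DROP → DROP
  read '2': DROP → ARM
  read '0': ARM → COOL
  read '1': COOL → ARM
  read '2': ARM → DROP
  read '1': DROP → DROP
  read '2': DROP → ARM
  end ARM, accepted
w3:
  start at ARM
  read '2': ARM → DROP
  read '0': DROP → ARM
  read '1': ARM → DROP
  read '1': DROP → DROP
  read '2': DROP → ARM
  read '2': ARM → DROP
  read '2': DROP → ARM
  end ARM, accepted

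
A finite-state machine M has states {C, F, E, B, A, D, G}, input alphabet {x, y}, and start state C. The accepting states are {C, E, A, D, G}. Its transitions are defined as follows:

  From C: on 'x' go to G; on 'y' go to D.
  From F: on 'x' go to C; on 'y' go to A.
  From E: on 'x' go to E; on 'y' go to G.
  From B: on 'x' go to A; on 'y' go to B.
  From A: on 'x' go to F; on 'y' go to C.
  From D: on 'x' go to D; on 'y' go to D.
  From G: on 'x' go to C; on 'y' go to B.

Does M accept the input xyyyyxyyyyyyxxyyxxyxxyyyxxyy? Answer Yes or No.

Yes

C → G → B → B → B → B → A → C → D → D → D → D → D → D → D → D → D → D → D → D → D → D → D → D → D → D → D → D → D
End state D is accepting.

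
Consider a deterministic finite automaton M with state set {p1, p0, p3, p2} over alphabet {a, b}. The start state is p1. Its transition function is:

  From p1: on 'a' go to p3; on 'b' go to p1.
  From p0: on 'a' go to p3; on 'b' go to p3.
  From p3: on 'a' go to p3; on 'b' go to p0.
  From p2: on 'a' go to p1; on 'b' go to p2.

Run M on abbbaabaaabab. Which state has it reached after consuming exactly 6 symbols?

p1 → p3 → p0 → p3 → p0 → p3 → p3
After 6 symbols: p3.

p3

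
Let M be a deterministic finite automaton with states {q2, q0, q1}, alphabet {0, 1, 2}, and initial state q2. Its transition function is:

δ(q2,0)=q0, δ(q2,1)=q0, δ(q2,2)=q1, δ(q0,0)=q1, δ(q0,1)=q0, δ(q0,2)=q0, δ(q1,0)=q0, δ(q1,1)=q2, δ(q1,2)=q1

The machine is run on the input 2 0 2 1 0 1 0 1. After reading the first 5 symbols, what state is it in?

q1

start at q2
read '2': q2 → q1
read '0': q1 → q0
read '2': q0 → q0
read '1': q0 → q0
read '0': q0 → q1
After 5 symbols: q1.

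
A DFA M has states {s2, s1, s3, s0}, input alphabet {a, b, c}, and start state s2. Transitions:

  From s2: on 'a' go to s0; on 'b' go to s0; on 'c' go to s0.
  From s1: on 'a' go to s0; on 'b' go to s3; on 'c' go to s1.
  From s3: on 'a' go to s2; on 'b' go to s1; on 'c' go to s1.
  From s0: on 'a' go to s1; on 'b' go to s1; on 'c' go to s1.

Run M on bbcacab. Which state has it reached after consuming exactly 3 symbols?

s2 → s0 → s1 → s1
After 3 symbols: s1.

s1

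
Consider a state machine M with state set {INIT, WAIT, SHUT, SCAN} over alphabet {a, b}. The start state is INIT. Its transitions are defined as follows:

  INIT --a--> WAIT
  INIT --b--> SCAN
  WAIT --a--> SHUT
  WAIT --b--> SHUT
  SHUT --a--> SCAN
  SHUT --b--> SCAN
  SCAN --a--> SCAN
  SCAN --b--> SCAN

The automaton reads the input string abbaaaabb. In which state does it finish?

start at INIT
read 'a': INIT → WAIT
read 'b': WAIT → SHUT
read 'b': SHUT → SCAN
read 'a': SCAN → SCAN
read 'a': SCAN → SCAN
read 'a': SCAN → SCAN
read 'a': SCAN → SCAN
read 'b': SCAN → SCAN
read 'b': SCAN → SCAN

SCAN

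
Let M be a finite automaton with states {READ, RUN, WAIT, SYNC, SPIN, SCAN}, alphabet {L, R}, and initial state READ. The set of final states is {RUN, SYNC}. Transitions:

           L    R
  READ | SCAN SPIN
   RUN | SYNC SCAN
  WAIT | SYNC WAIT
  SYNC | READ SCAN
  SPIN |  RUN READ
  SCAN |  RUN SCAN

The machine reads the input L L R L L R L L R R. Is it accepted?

start at READ
read 'L': READ → SCAN
read 'L': SCAN → RUN
read 'R': RUN → SCAN
read 'L': SCAN → RUN
read 'L': RUN → SYNC
read 'R': SYNC → SCAN
read 'L': SCAN → RUN
read 'L': RUN → SYNC
read 'R': SYNC → SCAN
read 'R': SCAN → SCAN
End state SCAN is not accepting.

No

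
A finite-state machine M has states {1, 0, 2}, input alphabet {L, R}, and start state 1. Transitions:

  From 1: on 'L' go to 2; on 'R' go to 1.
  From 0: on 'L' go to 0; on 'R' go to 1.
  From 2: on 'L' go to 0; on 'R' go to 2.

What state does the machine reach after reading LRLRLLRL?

1 → 2 → 2 → 0 → 1 → 2 → 0 → 1 → 2

2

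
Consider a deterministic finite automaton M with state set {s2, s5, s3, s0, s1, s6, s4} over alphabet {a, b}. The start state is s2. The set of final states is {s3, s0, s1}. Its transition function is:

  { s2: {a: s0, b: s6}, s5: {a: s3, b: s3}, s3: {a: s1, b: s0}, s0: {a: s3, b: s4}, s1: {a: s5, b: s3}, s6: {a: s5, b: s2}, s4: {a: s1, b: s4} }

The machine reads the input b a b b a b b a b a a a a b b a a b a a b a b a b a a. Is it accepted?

No

start at s2
read 'b': s2 → s6
read 'a': s6 → s5
read 'b': s5 → s3
read 'b': s3 → s0
read 'a': s0 → s3
read 'b': s3 → s0
read 'b': s0 → s4
read 'a': s4 → s1
read 'b': s1 → s3
read 'a': s3 → s1
read 'a': s1 → s5
read 'a': s5 → s3
read 'a': s3 → s1
read 'b': s1 → s3
read 'b': s3 → s0
read 'a': s0 → s3
read 'a': s3 → s1
read 'b': s1 → s3
read 'a': s3 → s1
read 'a': s1 → s5
read 'b': s5 → s3
read 'a': s3 → s1
read 'b': s1 → s3
read 'a': s3 → s1
read 'b': s1 → s3
read 'a': s3 → s1
read 'a': s1 → s5
End state s5 is not accepting.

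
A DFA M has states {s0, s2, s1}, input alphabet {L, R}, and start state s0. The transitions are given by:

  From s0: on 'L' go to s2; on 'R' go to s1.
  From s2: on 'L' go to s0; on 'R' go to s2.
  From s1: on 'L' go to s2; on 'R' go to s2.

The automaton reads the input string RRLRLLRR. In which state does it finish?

Trace: s0 -R-> s1 -R-> s2 -L-> s0 -R-> s1 -L-> s2 -L-> s0 -R-> s1 -R-> s2

s2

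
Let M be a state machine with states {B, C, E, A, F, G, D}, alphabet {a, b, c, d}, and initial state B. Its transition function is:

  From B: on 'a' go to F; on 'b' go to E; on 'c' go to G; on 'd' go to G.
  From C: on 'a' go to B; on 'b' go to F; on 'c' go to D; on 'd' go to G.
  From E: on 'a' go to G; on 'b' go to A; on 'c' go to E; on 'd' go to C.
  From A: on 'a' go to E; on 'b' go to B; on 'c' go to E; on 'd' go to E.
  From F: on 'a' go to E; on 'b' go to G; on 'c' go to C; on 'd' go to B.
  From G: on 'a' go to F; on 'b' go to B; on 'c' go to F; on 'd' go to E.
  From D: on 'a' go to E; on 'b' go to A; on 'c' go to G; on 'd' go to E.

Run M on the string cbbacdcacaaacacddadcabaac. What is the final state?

E

Trace: B -c-> G -b-> B -b-> E -a-> G -c-> F -d-> B -c-> G -a-> F -c-> C -a-> B -a-> F -a-> E -c-> E -a-> G -c-> F -d-> B -d-> G -a-> F -d-> B -c-> G -a-> F -b-> G -a-> F -a-> E -c-> E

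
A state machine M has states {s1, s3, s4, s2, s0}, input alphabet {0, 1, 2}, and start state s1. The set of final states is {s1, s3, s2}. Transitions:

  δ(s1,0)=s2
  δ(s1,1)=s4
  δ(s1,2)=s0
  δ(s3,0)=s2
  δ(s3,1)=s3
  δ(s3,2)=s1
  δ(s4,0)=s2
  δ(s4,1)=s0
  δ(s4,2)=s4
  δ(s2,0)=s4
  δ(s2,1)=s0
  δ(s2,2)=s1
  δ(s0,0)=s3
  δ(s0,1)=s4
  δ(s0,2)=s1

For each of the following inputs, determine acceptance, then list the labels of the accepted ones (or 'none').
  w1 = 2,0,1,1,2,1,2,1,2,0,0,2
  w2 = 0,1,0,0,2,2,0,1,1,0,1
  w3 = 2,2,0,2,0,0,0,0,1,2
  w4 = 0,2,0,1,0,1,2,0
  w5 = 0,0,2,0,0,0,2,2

w1: Trace: s1 -2-> s0 -0-> s3 -1-> s3 -1-> s3 -2-> s1 -1-> s4 -2-> s4 -1-> s0 -2-> s1 -0-> s2 -0-> s4 -2-> s4  → end s4, rejected
w2: Trace: s1 -0-> s2 -1-> s0 -0-> s3 -0-> s2 -2-> s1 -2-> s0 -0-> s3 -1-> s3 -1-> s3 -0-> s2 -1-> s0  → end s0, rejected
w3: Trace: s1 -2-> s0 -2-> s1 -0-> s2 -2-> s1 -0-> s2 -0-> s4 -0-> s2 -0-> s4 -1-> s0 -2-> s1  → end s1, accepted
w4: Trace: s1 -0-> s2 -2-> s1 -0-> s2 -1-> s0 -0-> s3 -1-> s3 -2-> s1 -0-> s2  → end s2, accepted
w5: Trace: s1 -0-> s2 -0-> s4 -2-> s4 -0-> s2 -0-> s4 -0-> s2 -2-> s1 -2-> s0  → end s0, rejected

w3, w4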